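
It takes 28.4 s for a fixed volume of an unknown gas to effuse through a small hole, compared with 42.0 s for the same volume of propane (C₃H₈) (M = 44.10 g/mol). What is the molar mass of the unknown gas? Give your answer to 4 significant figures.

By Graham's law, t_X/t_C₃H₈ = √(M_X/M_C₃H₈).
28.4/42.0 = 0.6762 = √(M_X/44.10)
M_X = 44.10 × 0.6762² = 44.10 × 0.4572 = 20.16 g/mol

20.16 g/mol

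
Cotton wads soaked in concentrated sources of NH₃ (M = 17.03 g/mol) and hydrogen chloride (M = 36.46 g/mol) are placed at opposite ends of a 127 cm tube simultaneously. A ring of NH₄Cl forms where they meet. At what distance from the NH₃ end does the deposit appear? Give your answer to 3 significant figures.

Distances travelled in equal time are proportional to diffusion rates, so d_NH₃/d_HCl = √(M_HCl/M_NH₃) = √(36.46/17.03) = 1.463.
With d_NH₃ + d_HCl = 127 cm, d_HCl = 127/(1 + 1.463) = 51.56 cm.
d_NH₃ = 127 − 51.56 = 75.4 cm.

75.4 cm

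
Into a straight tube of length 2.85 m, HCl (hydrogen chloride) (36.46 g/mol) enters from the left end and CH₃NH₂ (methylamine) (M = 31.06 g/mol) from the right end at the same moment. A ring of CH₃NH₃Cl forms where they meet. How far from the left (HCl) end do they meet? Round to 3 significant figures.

1.37 m

The fronts meet when d_HCl + d_CH₃NH₂ = L with d_HCl/d_CH₃NH₂ = √(M_CH₃NH₂/M_HCl) (Graham's law). Here √(M_CH₃NH₂/M_HCl) = √(31.06/36.46) = 0.9230.
With d_HCl + d_CH₃NH₂ = 2.85 m, d_CH₃NH₂ = 2.85/(1 + 0.9230) = 1.482 m.
d_HCl = 2.85 − 1.482 = 1.37 m.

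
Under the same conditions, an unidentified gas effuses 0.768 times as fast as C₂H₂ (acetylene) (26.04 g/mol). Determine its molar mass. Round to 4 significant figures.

44.15 g/mol

By Graham's law, rate_X/rate_C₂H₂ = √(M_C₂H₂/M_X).
0.768 = √(26.04/M_X)
M_X = 26.04 / 0.768² = 26.04 / 0.5898 = 44.15 g/mol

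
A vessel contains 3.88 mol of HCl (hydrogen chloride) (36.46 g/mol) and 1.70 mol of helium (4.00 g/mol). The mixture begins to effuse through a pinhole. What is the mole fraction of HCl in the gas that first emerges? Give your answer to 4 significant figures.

0.4305

Effusion rate of each component ∝ n_i/√M_i (partial pressure × 1/√M).
x_HCl(eff) = (n_HCl/√M_HCl) / (n_HCl/√M_HCl + n_He/√M_He)
= (3.88/√36.46) / (3.88/√36.46 + 1.70/√4.00) = 0.6426/(0.6426 + 0.8500) = 0.4305.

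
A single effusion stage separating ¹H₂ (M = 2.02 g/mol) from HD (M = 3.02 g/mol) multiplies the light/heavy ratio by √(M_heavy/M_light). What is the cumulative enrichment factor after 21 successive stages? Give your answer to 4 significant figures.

Overall factor = α^21 with α = √(3.02/2.02), i.e. (3.02/2.02)^(21/2).
= 1.49505^(21/2) = 68.22.

68.22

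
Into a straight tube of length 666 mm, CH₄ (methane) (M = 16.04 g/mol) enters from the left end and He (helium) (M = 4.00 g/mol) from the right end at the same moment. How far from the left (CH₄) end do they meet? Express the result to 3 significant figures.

222 mm

The fronts meet when d_CH₄ + d_He = L with d_CH₄/d_He = √(M_He/M_CH₄) (Graham's law). Here √(M_He/M_CH₄) = √(4.00/16.04) = 0.4994.
With d_CH₄ + d_He = 666 mm, d_He = 666/(1 + 0.4994) = 444.2 mm.
d_CH₄ = 666 − 444.2 = 222 mm.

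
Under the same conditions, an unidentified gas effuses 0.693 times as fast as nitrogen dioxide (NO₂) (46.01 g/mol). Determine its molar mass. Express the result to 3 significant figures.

Using Graham's law: rate_X/rate_NO₂ = √(M_NO₂/M_X).
0.693 = √(46.01/M_X)
M_X = 46.01 / 0.693² = 46.01 / 0.4802 = 95.8 g/mol

95.8 g/mol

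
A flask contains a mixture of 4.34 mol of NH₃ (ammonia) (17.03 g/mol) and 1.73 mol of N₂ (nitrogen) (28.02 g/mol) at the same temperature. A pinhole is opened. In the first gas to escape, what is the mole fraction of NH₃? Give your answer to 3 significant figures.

The effusion rate of species i is ∝ p_i/√M_i ∝ n_i/√M_i.
x_NH₃(eff) = (n_NH₃/√M_NH₃) / (n_NH₃/√M_NH₃ + n_N₂/√M_N₂)
= (4.34/√17.03) / (4.34/√17.03 + 1.73/√28.02) = 1.052/(1.052 + 0.3268) = 0.763.

0.763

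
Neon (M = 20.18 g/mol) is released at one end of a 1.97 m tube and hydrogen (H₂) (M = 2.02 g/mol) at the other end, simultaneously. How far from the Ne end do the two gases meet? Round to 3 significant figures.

Graham's law gives d_Ne/d_H₂ = rate_Ne/rate_H₂ = √(M_H₂/M_Ne) = √(2.02/20.18) = 0.3164.
With d_Ne + d_H₂ = 1.97 m, d_H₂ = 1.97/(1 + 0.3164) = 1.497 m.
d_Ne = 1.97 − 1.497 = 0.473 m.

0.473 m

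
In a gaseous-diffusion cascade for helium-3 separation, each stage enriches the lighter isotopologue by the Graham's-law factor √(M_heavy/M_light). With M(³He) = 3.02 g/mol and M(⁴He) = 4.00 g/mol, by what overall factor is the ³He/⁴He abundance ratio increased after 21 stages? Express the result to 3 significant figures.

Each stage multiplies the ratio by α = √(4.00/3.02), so after 21 stages the overall factor is α^21 = (4.00/3.02)^(21/2).
= 1.32450^(21/2) = 19.1.

19.1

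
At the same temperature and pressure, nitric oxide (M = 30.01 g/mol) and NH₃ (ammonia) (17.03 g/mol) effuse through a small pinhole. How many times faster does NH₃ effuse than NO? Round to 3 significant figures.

From Graham's law, rate_NH₃/rate_NO = √(M_NO/M_NH₃) = √(30.01/17.03) = √1.762 = 1.33.

1.33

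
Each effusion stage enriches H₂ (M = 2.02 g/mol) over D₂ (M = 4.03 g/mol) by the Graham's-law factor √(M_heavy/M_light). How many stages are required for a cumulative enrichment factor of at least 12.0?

With α = √(4.03/2.02) per stage, ln α = ½ ln(1.99505) = 0.3453.
Need α^N ≥ 12.0 ⇒ N ≥ ln(12.0) / ln α = 2.485 / 0.3453 = 7.20.
Rounding up, N = 8 stages.

8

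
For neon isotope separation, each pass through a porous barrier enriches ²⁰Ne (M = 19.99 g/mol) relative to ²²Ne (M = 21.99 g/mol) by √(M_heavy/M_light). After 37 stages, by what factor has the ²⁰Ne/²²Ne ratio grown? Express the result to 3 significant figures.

5.84

Each stage multiplies the ratio by α = √(21.99/19.99), so after 37 stages the overall factor is α^37 = (21.99/19.99)^(37/2).
= 1.10005^(37/2) = 5.84.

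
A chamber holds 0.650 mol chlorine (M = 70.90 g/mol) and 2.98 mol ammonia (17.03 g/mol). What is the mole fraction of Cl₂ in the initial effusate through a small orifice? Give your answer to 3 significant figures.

The effusion rate of species i is ∝ p_i/√M_i ∝ n_i/√M_i.
Mole fraction of Cl₂ in the effusate = (n_Cl₂/√M_Cl₂) / (n_Cl₂/√M_Cl₂ + n_NH₃/√M_NH₃)
= (0.650/√70.90) / (0.650/√70.90 + 2.98/√17.03) = 0.07720/(0.07720 + 0.7221) = 0.0966.

0.0966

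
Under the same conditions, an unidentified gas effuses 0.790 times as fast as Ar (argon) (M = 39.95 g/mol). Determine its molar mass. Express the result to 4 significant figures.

64.01 g/mol

Since effusion rate ∝ 1/√M, rate_X/rate_Ar = √(M_Ar/M_X).
0.790 = √(39.95/M_X)
M_X = 39.95 / 0.790² = 39.95 / 0.6241 = 64.01 g/mol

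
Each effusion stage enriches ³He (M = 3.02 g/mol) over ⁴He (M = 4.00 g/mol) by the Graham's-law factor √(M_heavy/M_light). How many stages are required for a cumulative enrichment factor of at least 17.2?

21

Single-stage factor α = √(4.00/3.02), so ln α = ½ ln(1.32450) = 0.1405.
Need α^N ≥ 17.2 ⇒ N ≥ ln(17.2) / ln α = 2.845 / 0.1405 = 20.25.
Rounding up, N = 21 stages.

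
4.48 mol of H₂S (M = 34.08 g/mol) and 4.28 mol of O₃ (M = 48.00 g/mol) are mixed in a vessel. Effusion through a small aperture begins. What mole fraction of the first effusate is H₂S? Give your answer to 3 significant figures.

0.554

Rate_i ∝ x_i/√M_i (Graham's law weighted by mole fraction), so the effusate composition follows n_i/√M_i.
Mole fraction of H₂S in the effusate = (n_H₂S/√M_H₂S) / (n_H₂S/√M_H₂S + n_O₃/√M_O₃)
= (4.48/√34.08) / (4.48/√34.08 + 4.28/√48.00) = 0.7674/(0.7674 + 0.6178) = 0.554.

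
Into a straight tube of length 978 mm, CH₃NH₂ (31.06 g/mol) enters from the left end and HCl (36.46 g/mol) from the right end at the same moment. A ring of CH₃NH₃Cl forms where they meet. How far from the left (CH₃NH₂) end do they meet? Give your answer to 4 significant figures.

In equal time, each gas travels a distance ∝ its rate ∝ 1/√M, so d_CH₃NH₂/d_HCl = √(M_HCl/M_CH₃NH₂) = √(36.46/31.06) = 1.083.
With d_CH₃NH₂ + d_HCl = 978 mm, d_HCl = 978/(1 + 1.083) = 469.4 mm.
d_CH₃NH₂ = 978 − 469.4 = 508.6 mm.

508.6 mm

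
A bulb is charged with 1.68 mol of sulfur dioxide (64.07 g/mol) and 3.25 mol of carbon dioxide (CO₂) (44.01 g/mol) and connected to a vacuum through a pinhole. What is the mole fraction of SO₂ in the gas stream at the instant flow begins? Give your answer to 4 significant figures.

0.2999

Rate_i ∝ x_i/√M_i (Graham's law weighted by mole fraction), so the effusate composition follows n_i/√M_i.
So x_SO₂ in the escaping gas = (n_SO₂/√M_SO₂) / Σ(n_i/√M_i)
= (1.68/√64.07) / (1.68/√64.07 + 3.25/√44.01) = 0.2099/(0.2099 + 0.4899) = 0.2999.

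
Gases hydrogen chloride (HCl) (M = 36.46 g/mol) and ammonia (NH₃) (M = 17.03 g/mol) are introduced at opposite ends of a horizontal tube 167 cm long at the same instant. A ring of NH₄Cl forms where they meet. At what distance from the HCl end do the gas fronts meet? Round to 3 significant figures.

67.8 cm

Graham's law gives d_HCl/d_NH₃ = rate_HCl/rate_NH₃ = √(M_NH₃/M_HCl) = √(17.03/36.46) = 0.6834.
With d_HCl + d_NH₃ = 167 cm, d_NH₃ = 167/(1 + 0.6834) = 99.20 cm.
d_HCl = 167 − 99.20 = 67.8 cm.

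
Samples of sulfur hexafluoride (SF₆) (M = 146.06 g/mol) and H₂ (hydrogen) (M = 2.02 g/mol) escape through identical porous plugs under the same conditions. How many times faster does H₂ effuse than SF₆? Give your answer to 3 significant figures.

Graham's law gives rate_H₂/rate_SF₆ = √(M_SF₆/M_H₂) = √(146.06/2.02) = √72.31 = 8.50.

8.50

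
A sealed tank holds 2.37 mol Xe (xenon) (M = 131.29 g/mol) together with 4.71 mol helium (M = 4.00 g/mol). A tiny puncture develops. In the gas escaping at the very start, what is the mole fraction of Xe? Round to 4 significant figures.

0.08074

Rate_i ∝ x_i/√M_i (Graham's law weighted by mole fraction), so the effusate composition follows n_i/√M_i.
Mole fraction of Xe in the effusate = (n_Xe/√M_Xe) / (n_Xe/√M_Xe + n_He/√M_He)
= (2.37/√131.29) / (2.37/√131.29 + 4.71/√4.00) = 0.2068/(0.2068 + 2.355) = 0.08074.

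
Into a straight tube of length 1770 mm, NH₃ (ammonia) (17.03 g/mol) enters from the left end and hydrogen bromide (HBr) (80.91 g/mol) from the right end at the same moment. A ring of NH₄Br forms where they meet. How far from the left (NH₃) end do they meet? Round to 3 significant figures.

The fronts meet when d_NH₃ + d_HBr = L with d_NH₃/d_HBr = √(M_HBr/M_NH₃) (Graham's law). Here √(M_HBr/M_NH₃) = √(80.91/17.03) = 2.180.
With d_NH₃ + d_HBr = 1770 mm, d_HBr = 1770/(1 + 2.180) = 556.7 mm.
d_NH₃ = 1770 − 556.7 = 1210 mm.

1210 mm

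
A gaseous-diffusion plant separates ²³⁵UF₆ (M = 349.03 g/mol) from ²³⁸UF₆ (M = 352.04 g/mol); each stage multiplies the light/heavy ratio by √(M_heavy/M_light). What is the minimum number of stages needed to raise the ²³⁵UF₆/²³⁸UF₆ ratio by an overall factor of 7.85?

480

With α = √(352.04/349.03) per stage, ln α = ½ ln(1.00862) = 0.004293.
Need α^N ≥ 7.85 ⇒ N ≥ ln(7.85) / ln α = 2.061 / 0.004293 = 479.92.
So at least 480 stages are needed.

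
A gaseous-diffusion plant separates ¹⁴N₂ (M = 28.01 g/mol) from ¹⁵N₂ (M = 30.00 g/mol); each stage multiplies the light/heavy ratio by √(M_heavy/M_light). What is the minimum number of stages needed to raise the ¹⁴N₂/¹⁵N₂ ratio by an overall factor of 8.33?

62

Single-stage factor α = √(30.00/28.01), so ln α = ½ ln(1.07105) = 0.03432.
Need α^N ≥ 8.33 ⇒ N ≥ ln(8.33) / ln α = 2.120 / 0.03432 = 61.77.
So at least 62 stages are needed.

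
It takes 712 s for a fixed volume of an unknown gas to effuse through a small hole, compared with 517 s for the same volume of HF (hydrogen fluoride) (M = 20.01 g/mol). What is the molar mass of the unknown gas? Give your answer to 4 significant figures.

Since effusion rate ∝ 1/√M, t_X/t_HF = √(M_X/M_HF).
712/517 = 1.377 = √(M_X/20.01)
M_X = 20.01 × 1.377² = 20.01 × 1.897 = 37.95 g/mol

37.95 g/mol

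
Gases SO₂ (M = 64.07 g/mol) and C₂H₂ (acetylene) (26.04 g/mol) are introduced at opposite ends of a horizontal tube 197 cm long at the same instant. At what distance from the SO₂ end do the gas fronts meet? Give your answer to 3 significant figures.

76.7 cm

Graham's law gives d_SO₂/d_C₂H₂ = rate_SO₂/rate_C₂H₂ = √(M_C₂H₂/M_SO₂) = √(26.04/64.07) = 0.6375.
With d_SO₂ + d_C₂H₂ = 197 cm, d_C₂H₂ = 197/(1 + 0.6375) = 120.3 cm.
d_SO₂ = 197 − 120.3 = 76.7 cm.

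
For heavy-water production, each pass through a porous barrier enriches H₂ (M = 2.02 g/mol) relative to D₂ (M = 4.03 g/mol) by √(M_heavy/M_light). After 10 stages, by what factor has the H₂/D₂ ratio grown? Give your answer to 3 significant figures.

31.6

Each stage multiplies the ratio by α = √(4.03/2.02), so after 10 stages the overall factor is α^10 = (4.03/2.02)^(10/2).
= 1.99505^5 = 31.6.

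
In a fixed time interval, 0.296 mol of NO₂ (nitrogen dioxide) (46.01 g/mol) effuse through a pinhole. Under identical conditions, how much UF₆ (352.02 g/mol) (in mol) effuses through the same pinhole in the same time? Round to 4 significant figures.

Using Graham's law: rate_UF₆/rate_NO₂ = √(M_NO₂/M_UF₆) = √(46.01/352.02) = √0.1307 = 0.3615.
So the amount for UF₆ is 0.296 × 0.3615 = 0.1070 mol.

0.1070 mol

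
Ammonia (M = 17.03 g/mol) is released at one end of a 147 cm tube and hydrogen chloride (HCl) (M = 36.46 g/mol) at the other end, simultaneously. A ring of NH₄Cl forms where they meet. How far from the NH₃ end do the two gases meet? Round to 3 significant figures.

Graham's law gives d_NH₃/d_HCl = rate_NH₃/rate_HCl = √(M_HCl/M_NH₃) = √(36.46/17.03) = 1.463.
With d_NH₃ + d_HCl = 147 cm, d_HCl = 147/(1 + 1.463) = 59.68 cm.
d_NH₃ = 147 − 59.68 = 87.3 cm.

87.3 cm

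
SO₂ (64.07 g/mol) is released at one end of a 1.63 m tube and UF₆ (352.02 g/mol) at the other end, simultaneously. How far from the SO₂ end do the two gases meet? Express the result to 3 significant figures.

1.14 m

In equal time, each gas travels a distance ∝ its rate ∝ 1/√M, so d_SO₂/d_UF₆ = √(M_UF₆/M_SO₂) = √(352.02/64.07) = 2.344.
With d_SO₂ + d_UF₆ = 1.63 m, d_UF₆ = 1.63/(1 + 2.344) = 0.4874 m.
d_SO₂ = 1.63 − 0.4874 = 1.14 m.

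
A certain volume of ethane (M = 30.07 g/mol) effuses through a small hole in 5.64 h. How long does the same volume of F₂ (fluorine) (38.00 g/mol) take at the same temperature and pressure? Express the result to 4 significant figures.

Using Graham's law: t_F₂/t_C₂H₆ = √(M_F₂/M_C₂H₆) = √(38.00/30.07) = √1.264 = 1.124.
So the time for F₂ is 5.64 × 1.124 = 6.340 h.

6.340 h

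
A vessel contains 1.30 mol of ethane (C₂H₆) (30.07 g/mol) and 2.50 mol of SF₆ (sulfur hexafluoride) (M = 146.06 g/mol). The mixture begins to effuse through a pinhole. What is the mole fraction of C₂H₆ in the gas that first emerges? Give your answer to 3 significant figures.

0.534

The effusion rate of species i is ∝ p_i/√M_i ∝ n_i/√M_i.
So x_C₂H₆ in the escaping gas = (n_C₂H₆/√M_C₂H₆) / Σ(n_i/√M_i)
= (1.30/√30.07) / (1.30/√30.07 + 2.50/√146.06) = 0.2371/(0.2371 + 0.2069) = 0.534.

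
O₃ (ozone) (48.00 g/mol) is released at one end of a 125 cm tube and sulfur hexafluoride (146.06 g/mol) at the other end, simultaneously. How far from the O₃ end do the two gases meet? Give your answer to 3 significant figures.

Graham's law gives d_O₃/d_SF₆ = rate_O₃/rate_SF₆ = √(M_SF₆/M_O₃) = √(146.06/48.00) = 1.744.
With d_O₃ + d_SF₆ = 125 cm, d_SF₆ = 125/(1 + 1.744) = 45.55 cm.
d_O₃ = 125 − 45.55 = 79.5 cm.

79.5 cm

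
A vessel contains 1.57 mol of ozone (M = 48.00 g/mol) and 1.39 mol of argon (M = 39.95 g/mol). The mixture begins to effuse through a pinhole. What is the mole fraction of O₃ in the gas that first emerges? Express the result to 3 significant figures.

Rate_i ∝ x_i/√M_i (Graham's law weighted by mole fraction), so the effusate composition follows n_i/√M_i.
Mole fraction of O₃ in the effusate = (n_O₃/√M_O₃) / (n_O₃/√M_O₃ + n_Ar/√M_Ar)
= (1.57/√48.00) / (1.57/√48.00 + 1.39/√39.95) = 0.2266/(0.2266 + 0.2199) = 0.507.

0.507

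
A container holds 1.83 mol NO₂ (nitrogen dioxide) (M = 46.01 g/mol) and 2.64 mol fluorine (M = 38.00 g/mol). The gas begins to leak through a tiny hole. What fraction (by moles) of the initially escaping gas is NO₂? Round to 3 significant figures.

0.386

The effusion rate of species i is ∝ p_i/√M_i ∝ n_i/√M_i.
x_NO₂(eff) = (n_NO₂/√M_NO₂) / (n_NO₂/√M_NO₂ + n_F₂/√M_F₂)
= (1.83/√46.01) / (1.83/√46.01 + 2.64/√38.00) = 0.2698/(0.2698 + 0.4283) = 0.386.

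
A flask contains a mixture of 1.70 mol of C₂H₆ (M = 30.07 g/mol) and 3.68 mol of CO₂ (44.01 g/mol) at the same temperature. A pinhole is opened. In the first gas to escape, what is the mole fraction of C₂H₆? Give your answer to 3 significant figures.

0.359

Each component's effusion rate ∝ (its partial pressure)·(1/√M) ∝ n_i/√M_i.
x_C₂H₆(eff) = (n_C₂H₆/√M_C₂H₆) / (n_C₂H₆/√M_C₂H₆ + n_CO₂/√M_CO₂)
= (1.70/√30.07) / (1.70/√30.07 + 3.68/√44.01) = 0.3100/(0.3100 + 0.5547) = 0.359.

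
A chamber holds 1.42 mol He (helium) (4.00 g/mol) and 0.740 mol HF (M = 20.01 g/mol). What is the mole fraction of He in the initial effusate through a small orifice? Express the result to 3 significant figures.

0.811

Rate_i ∝ x_i/√M_i (Graham's law weighted by mole fraction), so the effusate composition follows n_i/√M_i.
x_He(eff) = (n_He/√M_He) / (n_He/√M_He + n_HF/√M_HF)
= (1.42/√4.00) / (1.42/√4.00 + 0.740/√20.01) = 0.7100/(0.7100 + 0.1654) = 0.811.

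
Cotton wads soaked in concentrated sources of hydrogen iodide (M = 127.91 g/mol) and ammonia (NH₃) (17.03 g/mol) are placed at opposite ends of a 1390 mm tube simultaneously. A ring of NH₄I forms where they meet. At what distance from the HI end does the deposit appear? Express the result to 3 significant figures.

In equal time, each gas travels a distance ∝ its rate ∝ 1/√M, so d_HI/d_NH₃ = √(M_NH₃/M_HI) = √(17.03/127.91) = 0.3649.
With d_HI + d_NH₃ = 1390 mm, d_NH₃ = 1390/(1 + 0.3649) = 1018 mm.
d_HI = 1390 − 1018 = 372 mm.

372 mm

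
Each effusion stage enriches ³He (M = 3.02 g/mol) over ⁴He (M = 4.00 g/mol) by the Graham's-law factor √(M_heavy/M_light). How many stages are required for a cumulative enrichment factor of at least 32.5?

25

Per stage α = (4.00/3.02)^(1/2) = 1.32450^0.5, giving ln α = 0.1405.
Need α^N ≥ 32.5 ⇒ N ≥ ln(32.5) / ln α = 3.481 / 0.1405 = 24.77.
Rounding up, N = 25 stages.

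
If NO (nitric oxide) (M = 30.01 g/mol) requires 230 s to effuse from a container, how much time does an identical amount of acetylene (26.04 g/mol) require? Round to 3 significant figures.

214 s

Since effusion rate ∝ 1/√M, t_C₂H₂/t_NO = √(M_C₂H₂/M_NO) = √(26.04/30.01) = √0.8677 = 0.9315.
So the time for C₂H₂ is 230 × 0.9315 = 214 s.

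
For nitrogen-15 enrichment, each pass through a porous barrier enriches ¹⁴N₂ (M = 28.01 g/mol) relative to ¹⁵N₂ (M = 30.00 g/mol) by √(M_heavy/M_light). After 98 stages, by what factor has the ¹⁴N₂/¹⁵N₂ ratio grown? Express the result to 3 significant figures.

28.9

After 98 stages the ratio has grown by (√(30.00/28.01))^98 = (30.00/28.01)^(98/2).
= 1.07105^49 = 28.9.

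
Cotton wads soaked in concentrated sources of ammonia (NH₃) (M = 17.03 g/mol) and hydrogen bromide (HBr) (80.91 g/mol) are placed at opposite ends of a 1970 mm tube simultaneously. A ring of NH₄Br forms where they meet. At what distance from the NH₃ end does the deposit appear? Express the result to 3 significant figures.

1350 mm

In equal time, each gas travels a distance ∝ its rate ∝ 1/√M, so d_NH₃/d_HBr = √(M_HBr/M_NH₃) = √(80.91/17.03) = 2.180.
With d_NH₃ + d_HBr = 1970 mm, d_HBr = 1970/(1 + 2.180) = 619.6 mm.
d_NH₃ = 1970 − 619.6 = 1350 mm.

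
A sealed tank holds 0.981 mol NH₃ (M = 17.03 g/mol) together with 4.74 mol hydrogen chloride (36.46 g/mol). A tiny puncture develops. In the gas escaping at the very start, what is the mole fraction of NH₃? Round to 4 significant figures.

0.2324

Rate_i ∝ x_i/√M_i (Graham's law weighted by mole fraction), so the effusate composition follows n_i/√M_i.
Mole fraction of NH₃ in the effusate = (n_NH₃/√M_NH₃) / (n_NH₃/√M_NH₃ + n_HCl/√M_HCl)
= (0.981/√17.03) / (0.981/√17.03 + 4.74/√36.46) = 0.2377/(0.2377 + 0.7850) = 0.2324.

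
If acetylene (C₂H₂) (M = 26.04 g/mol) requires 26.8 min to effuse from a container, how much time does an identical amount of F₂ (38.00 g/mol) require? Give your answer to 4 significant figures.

32.37 min

From Graham's law, t_F₂/t_C₂H₂ = √(M_F₂/M_C₂H₂) = √(38.00/26.04) = √1.459 = 1.208.
So the time for F₂ is 26.8 × 1.208 = 32.37 min.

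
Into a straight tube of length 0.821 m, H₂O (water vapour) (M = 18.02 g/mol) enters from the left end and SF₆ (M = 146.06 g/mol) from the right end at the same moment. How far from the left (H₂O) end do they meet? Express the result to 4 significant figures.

In equal time, each gas travels a distance ∝ its rate ∝ 1/√M, so d_H₂O/d_SF₆ = √(M_SF₆/M_H₂O) = √(146.06/18.02) = 2.847.
With d_H₂O + d_SF₆ = 0.821 m, d_SF₆ = 0.821/(1 + 2.847) = 0.2134 m.
d_H₂O = 0.821 − 0.2134 = 0.6076 m.

0.6076 m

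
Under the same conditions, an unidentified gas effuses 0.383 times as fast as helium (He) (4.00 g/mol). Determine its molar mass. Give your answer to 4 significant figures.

27.27 g/mol

Graham's law gives rate_X/rate_He = √(M_He/M_X).
0.383 = √(4.00/M_X)
M_X = 4.00 / 0.383² = 4.00 / 0.1467 = 27.27 g/mol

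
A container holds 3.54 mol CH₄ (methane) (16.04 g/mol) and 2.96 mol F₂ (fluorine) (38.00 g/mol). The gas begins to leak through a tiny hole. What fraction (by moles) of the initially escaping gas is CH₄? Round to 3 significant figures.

0.648

The effusion rate of species i is ∝ p_i/√M_i ∝ n_i/√M_i.
x_CH₄(eff) = (n_CH₄/√M_CH₄) / (n_CH₄/√M_CH₄ + n_F₂/√M_F₂)
= (3.54/√16.04) / (3.54/√16.04 + 2.96/√38.00) = 0.8839/(0.8839 + 0.4802) = 0.648.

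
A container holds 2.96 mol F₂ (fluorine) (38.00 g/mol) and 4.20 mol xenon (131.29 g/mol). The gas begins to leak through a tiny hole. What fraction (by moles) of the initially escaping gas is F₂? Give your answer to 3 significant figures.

0.567

Rate_i ∝ x_i/√M_i (Graham's law weighted by mole fraction), so the effusate composition follows n_i/√M_i.
So x_F₂ in the escaping gas = (n_F₂/√M_F₂) / Σ(n_i/√M_i)
= (2.96/√38.00) / (2.96/√38.00 + 4.20/√131.29) = 0.4802/(0.4802 + 0.3666) = 0.567.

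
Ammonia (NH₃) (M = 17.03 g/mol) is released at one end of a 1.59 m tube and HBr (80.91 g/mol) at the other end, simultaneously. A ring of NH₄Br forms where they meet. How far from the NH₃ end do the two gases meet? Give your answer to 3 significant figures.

Graham's law gives d_NH₃/d_HBr = rate_NH₃/rate_HBr = √(M_HBr/M_NH₃) = √(80.91/17.03) = 2.180.
With d_NH₃ + d_HBr = 1.59 m, d_HBr = 1.59/(1 + 2.180) = 0.5000 m.
d_NH₃ = 1.59 − 0.5000 = 1.09 m.

1.09 m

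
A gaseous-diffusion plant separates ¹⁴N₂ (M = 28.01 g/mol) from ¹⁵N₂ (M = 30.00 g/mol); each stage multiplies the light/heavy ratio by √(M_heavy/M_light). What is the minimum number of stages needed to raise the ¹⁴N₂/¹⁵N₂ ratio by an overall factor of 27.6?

Per stage α = (30.00/28.01)^(1/2) = 1.07105^0.5, giving ln α = 0.03432.
Need α^N ≥ 27.6 ⇒ N ≥ ln(27.6) / ln α = 3.318 / 0.03432 = 96.68.
Minimum whole number of stages: N = 97.

97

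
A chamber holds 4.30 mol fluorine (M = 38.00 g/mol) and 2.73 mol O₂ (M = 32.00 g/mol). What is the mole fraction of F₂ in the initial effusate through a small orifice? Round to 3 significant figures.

Each component's effusion rate ∝ (its partial pressure)·(1/√M) ∝ n_i/√M_i.
Mole fraction of F₂ in the effusate = (n_F₂/√M_F₂) / (n_F₂/√M_F₂ + n_O₂/√M_O₂)
= (4.30/√38.00) / (4.30/√38.00 + 2.73/√32.00) = 0.6976/(0.6976 + 0.4826) = 0.591.

0.591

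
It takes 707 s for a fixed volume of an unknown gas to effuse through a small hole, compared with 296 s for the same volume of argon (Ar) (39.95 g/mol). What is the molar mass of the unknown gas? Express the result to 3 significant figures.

Since effusion rate ∝ 1/√M, t_X/t_Ar = √(M_X/M_Ar).
707/296 = 2.389 = √(M_X/39.95)
M_X = 39.95 × 2.389² = 39.95 × 5.705 = 228 g/mol

228 g/mol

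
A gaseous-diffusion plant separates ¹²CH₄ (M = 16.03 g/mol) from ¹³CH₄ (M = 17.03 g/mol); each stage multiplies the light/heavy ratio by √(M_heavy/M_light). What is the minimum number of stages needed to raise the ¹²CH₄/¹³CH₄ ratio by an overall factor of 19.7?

With α = √(17.03/16.03) per stage, ln α = ½ ln(1.06238) = 0.03026.
Need α^N ≥ 19.7 ⇒ N ≥ ln(19.7) / ln α = 2.981 / 0.03026 = 98.51.
Minimum whole number of stages: N = 99.

99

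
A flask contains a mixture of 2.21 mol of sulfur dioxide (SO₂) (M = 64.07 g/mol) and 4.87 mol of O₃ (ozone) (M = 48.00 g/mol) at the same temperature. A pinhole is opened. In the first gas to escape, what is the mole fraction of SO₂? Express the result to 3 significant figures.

Rate_i ∝ x_i/√M_i (Graham's law weighted by mole fraction), so the effusate composition follows n_i/√M_i.
So x_SO₂ in the escaping gas = (n_SO₂/√M_SO₂) / Σ(n_i/√M_i)
= (2.21/√64.07) / (2.21/√64.07 + 4.87/√48.00) = 0.2761/(0.2761 + 0.7029) = 0.282.

0.282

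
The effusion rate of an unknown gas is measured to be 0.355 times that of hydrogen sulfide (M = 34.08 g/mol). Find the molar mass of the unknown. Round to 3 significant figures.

270 g/mol

By Graham's law, rate_X/rate_H₂S = √(M_H₂S/M_X).
0.355 = √(34.08/M_X)
M_X = 34.08 / 0.355² = 34.08 / 0.1260 = 270 g/mol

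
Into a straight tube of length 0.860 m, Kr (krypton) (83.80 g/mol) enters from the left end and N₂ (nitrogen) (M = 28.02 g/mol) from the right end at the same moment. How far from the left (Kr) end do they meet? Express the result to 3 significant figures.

In equal time, each gas travels a distance ∝ its rate ∝ 1/√M, so d_Kr/d_N₂ = √(M_N₂/M_Kr) = √(28.02/83.80) = 0.5782.
With d_Kr + d_N₂ = 0.860 m, d_N₂ = 0.860/(1 + 0.5782) = 0.5449 m.
d_Kr = 0.860 − 0.5449 = 0.315 m.

0.315 m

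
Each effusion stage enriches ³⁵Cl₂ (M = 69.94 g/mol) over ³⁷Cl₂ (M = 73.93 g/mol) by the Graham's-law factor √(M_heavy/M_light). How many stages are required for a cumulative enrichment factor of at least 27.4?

Single-stage factor α = √(73.93/69.94), so ln α = ½ ln(1.05705) = 0.02774.
Need α^N ≥ 27.4 ⇒ N ≥ ln(27.4) / ln α = 3.311 / 0.02774 = 119.34.
Rounding up, N = 120 stages.

120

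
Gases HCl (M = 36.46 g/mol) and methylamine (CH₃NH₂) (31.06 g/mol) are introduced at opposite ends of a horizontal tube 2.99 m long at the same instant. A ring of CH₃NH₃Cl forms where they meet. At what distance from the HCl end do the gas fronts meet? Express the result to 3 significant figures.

1.44 m

The fronts meet when d_HCl + d_CH₃NH₂ = L with d_HCl/d_CH₃NH₂ = √(M_CH₃NH₂/M_HCl) (Graham's law). Here √(M_CH₃NH₂/M_HCl) = √(31.06/36.46) = 0.9230.
With d_HCl + d_CH₃NH₂ = 2.99 m, d_CH₃NH₂ = 2.99/(1 + 0.9230) = 1.555 m.
d_HCl = 2.99 − 1.555 = 1.44 m.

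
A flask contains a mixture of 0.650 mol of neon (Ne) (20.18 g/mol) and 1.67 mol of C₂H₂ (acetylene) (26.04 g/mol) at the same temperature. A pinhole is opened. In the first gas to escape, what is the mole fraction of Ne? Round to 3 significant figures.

0.307

Each component's effusion rate ∝ (its partial pressure)·(1/√M) ∝ n_i/√M_i.
x_Ne(eff) = (n_Ne/√M_Ne) / (n_Ne/√M_Ne + n_C₂H₂/√M_C₂H₂)
= (0.650/√20.18) / (0.650/√20.18 + 1.67/√26.04) = 0.1447/(0.1447 + 0.3273) = 0.307.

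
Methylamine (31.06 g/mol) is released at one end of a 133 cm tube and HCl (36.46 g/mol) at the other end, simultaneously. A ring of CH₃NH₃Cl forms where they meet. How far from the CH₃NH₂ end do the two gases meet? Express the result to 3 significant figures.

In equal time, each gas travels a distance ∝ its rate ∝ 1/√M, so d_CH₃NH₂/d_HCl = √(M_HCl/M_CH₃NH₂) = √(36.46/31.06) = 1.083.
With d_CH₃NH₂ + d_HCl = 133 cm, d_HCl = 133/(1 + 1.083) = 63.84 cm.
d_CH₃NH₂ = 133 − 63.84 = 69.2 cm.

69.2 cm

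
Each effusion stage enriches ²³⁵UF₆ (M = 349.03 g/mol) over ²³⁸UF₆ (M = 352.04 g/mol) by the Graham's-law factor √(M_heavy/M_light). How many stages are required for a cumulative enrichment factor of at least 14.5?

623

Single-stage factor α = √(352.04/349.03), so ln α = ½ ln(1.00862) = 0.004293.
Need α^N ≥ 14.5 ⇒ N ≥ ln(14.5) / ln α = 2.674 / 0.004293 = 622.84.
So at least 623 stages are needed.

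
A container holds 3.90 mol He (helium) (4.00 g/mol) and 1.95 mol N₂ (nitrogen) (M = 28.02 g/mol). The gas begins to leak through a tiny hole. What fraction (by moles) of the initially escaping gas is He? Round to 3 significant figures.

0.841

Effusion rate of each component ∝ n_i/√M_i (partial pressure × 1/√M).
Mole fraction of He in the effusate = (n_He/√M_He) / (n_He/√M_He + n_N₂/√M_N₂)
= (3.90/√4.00) / (3.90/√4.00 + 1.95/√28.02) = 1.950/(1.950 + 0.3684) = 0.841.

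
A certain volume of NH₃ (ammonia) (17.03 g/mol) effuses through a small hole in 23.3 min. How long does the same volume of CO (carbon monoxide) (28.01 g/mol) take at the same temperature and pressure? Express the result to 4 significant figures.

Graham's law gives t_CO/t_NH₃ = √(M_CO/M_NH₃) = √(28.01/17.03) = √1.645 = 1.282.
So the time for CO is 23.3 × 1.282 = 29.88 min.

29.88 min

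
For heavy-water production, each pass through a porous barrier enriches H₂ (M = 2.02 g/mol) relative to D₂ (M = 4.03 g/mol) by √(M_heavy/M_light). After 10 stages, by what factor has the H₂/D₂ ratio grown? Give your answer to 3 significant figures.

31.6

Overall factor = α^10 with α = √(4.03/2.02), i.e. (4.03/2.02)^(10/2).
= 1.99505^5 = 31.6.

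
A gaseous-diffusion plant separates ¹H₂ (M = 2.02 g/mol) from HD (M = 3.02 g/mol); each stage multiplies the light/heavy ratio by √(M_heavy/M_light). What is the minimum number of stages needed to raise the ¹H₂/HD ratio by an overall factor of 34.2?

18

Single-stage factor α = √(3.02/2.02), so ln α = ½ ln(1.49505) = 0.2011.
Need α^N ≥ 34.2 ⇒ N ≥ ln(34.2) / ln α = 3.532 / 0.2011 = 17.57.
Minimum whole number of stages: N = 18.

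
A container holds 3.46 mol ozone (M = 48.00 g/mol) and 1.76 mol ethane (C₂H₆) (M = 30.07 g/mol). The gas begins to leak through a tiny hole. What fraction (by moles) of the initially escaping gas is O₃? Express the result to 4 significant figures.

0.6088

The effusion rate of species i is ∝ p_i/√M_i ∝ n_i/√M_i.
x_O₃(eff) = (n_O₃/√M_O₃) / (n_O₃/√M_O₃ + n_C₂H₆/√M_C₂H₆)
= (3.46/√48.00) / (3.46/√48.00 + 1.76/√30.07) = 0.4994/(0.4994 + 0.3210) = 0.6088.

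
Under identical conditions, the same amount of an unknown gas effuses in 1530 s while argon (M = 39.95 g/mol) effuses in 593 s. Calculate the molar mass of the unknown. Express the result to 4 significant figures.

By Graham's law, t_X/t_Ar = √(M_X/M_Ar).
1530/593 = 2.580 = √(M_X/39.95)
M_X = 39.95 × 2.580² = 39.95 × 6.657 = 265.9 g/mol

265.9 g/mol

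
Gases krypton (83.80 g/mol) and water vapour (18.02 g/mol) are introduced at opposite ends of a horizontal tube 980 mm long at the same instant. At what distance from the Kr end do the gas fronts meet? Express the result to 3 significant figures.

The fronts meet when d_Kr + d_H₂O = L with d_Kr/d_H₂O = √(M_H₂O/M_Kr) (Graham's law). Here √(M_H₂O/M_Kr) = √(18.02/83.80) = 0.4637.
With d_Kr + d_H₂O = 980 mm, d_H₂O = 980/(1 + 0.4637) = 669.5 mm.
d_Kr = 980 − 669.5 = 310 mm.

310 mm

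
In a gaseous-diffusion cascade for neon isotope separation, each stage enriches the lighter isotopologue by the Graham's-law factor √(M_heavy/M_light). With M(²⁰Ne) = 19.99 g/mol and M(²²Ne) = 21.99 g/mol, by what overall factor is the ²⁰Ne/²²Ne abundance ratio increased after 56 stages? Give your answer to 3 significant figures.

14.4

Each stage multiplies the ratio by α = √(21.99/19.99), so after 56 stages the overall factor is α^56 = (21.99/19.99)^(56/2).
= 1.10005^28 = 14.4.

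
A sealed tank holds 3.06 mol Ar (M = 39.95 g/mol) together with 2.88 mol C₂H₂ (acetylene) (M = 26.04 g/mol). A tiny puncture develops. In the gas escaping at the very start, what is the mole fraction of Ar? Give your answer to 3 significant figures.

0.462

Each component's effusion rate ∝ (its partial pressure)·(1/√M) ∝ n_i/√M_i.
So x_Ar in the escaping gas = (n_Ar/√M_Ar) / Σ(n_i/√M_i)
= (3.06/√39.95) / (3.06/√39.95 + 2.88/√26.04) = 0.4841/(0.4841 + 0.5644) = 0.462.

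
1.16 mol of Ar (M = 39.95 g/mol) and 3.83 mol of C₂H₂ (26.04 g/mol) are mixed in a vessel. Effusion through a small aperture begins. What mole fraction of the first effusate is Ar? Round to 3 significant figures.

0.196

The effusion rate of species i is ∝ p_i/√M_i ∝ n_i/√M_i.
So x_Ar in the escaping gas = (n_Ar/√M_Ar) / Σ(n_i/√M_i)
= (1.16/√39.95) / (1.16/√39.95 + 3.83/√26.04) = 0.1835/(0.1835 + 0.7505) = 0.196.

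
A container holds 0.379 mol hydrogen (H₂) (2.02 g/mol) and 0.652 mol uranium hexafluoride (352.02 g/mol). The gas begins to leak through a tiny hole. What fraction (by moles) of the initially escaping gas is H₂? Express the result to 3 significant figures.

0.885

The effusion rate of species i is ∝ p_i/√M_i ∝ n_i/√M_i.
Mole fraction of H₂ in the effusate = (n_H₂/√M_H₂) / (n_H₂/√M_H₂ + n_UF₆/√M_UF₆)
= (0.379/√2.02) / (0.379/√2.02 + 0.652/√352.02) = 0.2667/(0.2667 + 0.03475) = 0.885.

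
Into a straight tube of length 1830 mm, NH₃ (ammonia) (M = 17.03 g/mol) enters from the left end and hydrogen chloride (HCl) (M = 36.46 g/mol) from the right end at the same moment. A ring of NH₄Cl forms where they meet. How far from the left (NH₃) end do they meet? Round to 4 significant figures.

In equal time, each gas travels a distance ∝ its rate ∝ 1/√M, so d_NH₃/d_HCl = √(M_HCl/M_NH₃) = √(36.46/17.03) = 1.463.
With d_NH₃ + d_HCl = 1830 mm, d_HCl = 1830/(1 + 1.463) = 742.9 mm.
d_NH₃ = 1830 − 742.9 = 1087 mm.

1087 mm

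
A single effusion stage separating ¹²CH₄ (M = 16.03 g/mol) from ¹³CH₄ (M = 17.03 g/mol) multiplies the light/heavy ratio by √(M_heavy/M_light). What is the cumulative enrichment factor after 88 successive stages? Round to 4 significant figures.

14.33

Overall factor = α^88 with α = √(17.03/16.03), i.e. (17.03/16.03)^(88/2).
= 1.06238^44 = 14.33.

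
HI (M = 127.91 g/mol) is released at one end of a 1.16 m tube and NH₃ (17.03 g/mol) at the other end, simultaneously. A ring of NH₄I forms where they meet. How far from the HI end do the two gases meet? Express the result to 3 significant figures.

The fronts meet when d_HI + d_NH₃ = L with d_HI/d_NH₃ = √(M_NH₃/M_HI) (Graham's law). Here √(M_NH₃/M_HI) = √(17.03/127.91) = 0.3649.
With d_HI + d_NH₃ = 1.16 m, d_NH₃ = 1.16/(1 + 0.3649) = 0.8499 m.
d_HI = 1.16 − 0.8499 = 0.310 m.

0.310 m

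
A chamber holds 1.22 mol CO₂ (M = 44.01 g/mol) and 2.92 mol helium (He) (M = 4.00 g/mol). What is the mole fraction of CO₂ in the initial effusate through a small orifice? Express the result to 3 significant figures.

0.112

Effusion rate of each component ∝ n_i/√M_i (partial pressure × 1/√M).
x_CO₂(eff) = (n_CO₂/√M_CO₂) / (n_CO₂/√M_CO₂ + n_He/√M_He)
= (1.22/√44.01) / (1.22/√44.01 + 2.92/√4.00) = 0.1839/(0.1839 + 1.460) = 0.112.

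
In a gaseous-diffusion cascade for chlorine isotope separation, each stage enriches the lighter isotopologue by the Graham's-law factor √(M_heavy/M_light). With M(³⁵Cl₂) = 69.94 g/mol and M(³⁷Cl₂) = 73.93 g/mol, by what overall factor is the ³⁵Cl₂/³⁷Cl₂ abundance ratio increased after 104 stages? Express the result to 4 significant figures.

Each stage multiplies the ratio by α = √(73.93/69.94), so after 104 stages the overall factor is α^104 = (73.93/69.94)^(104/2).
= 1.05705^52 = 17.90.

17.90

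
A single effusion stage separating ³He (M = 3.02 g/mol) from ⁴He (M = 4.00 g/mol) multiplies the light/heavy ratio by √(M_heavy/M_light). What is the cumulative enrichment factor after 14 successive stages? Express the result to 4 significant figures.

Overall factor = α^14 with α = √(4.00/3.02), i.e. (4.00/3.02)^(14/2).
= 1.32450^7 = 7.151.

7.151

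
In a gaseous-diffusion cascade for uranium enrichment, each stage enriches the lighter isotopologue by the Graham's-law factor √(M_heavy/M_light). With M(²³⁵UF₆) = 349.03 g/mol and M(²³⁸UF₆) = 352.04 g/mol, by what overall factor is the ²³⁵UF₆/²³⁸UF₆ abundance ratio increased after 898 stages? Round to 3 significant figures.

Overall factor = α^898 with α = √(352.04/349.03), i.e. (352.04/349.03)^(898/2).
= 1.00862^449 = 47.3.

47.3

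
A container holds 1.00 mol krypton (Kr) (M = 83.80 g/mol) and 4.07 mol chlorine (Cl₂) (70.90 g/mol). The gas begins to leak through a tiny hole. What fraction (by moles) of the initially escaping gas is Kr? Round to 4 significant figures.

0.1843

Each component's effusion rate ∝ (its partial pressure)·(1/√M) ∝ n_i/√M_i.
Mole fraction of Kr in the effusate = (n_Kr/√M_Kr) / (n_Kr/√M_Kr + n_Cl₂/√M_Cl₂)
= (1.00/√83.80) / (1.00/√83.80 + 4.07/√70.90) = 0.1092/(0.1092 + 0.4834) = 0.1843.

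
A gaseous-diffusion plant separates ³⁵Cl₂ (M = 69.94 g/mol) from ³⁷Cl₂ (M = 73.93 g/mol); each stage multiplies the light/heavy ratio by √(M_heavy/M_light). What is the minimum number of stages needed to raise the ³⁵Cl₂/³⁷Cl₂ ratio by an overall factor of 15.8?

With α = √(73.93/69.94) per stage, ln α = ½ ln(1.05705) = 0.02774.
Need α^N ≥ 15.8 ⇒ N ≥ ln(15.8) / ln α = 2.760 / 0.02774 = 99.49.
Minimum whole number of stages: N = 100.

100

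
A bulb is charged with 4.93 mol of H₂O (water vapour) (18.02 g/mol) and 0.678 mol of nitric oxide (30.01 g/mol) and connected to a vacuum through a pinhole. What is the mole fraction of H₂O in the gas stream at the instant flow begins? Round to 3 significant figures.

0.904

Each component's effusion rate ∝ (its partial pressure)·(1/√M) ∝ n_i/√M_i.
So x_H₂O in the escaping gas = (n_H₂O/√M_H₂O) / Σ(n_i/√M_i)
= (4.93/√18.02) / (4.93/√18.02 + 0.678/√30.01) = 1.161/(1.161 + 0.1238) = 0.904.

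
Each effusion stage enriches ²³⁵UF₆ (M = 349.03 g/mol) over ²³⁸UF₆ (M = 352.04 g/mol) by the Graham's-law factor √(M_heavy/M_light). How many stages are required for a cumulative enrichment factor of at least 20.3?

Per stage α = (352.04/349.03)^(1/2) = 1.00862^0.5, giving ln α = 0.004293.
Need α^N ≥ 20.3 ⇒ N ≥ ln(20.3) / ln α = 3.011 / 0.004293 = 701.21.
Rounding up, N = 702 stages.

702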